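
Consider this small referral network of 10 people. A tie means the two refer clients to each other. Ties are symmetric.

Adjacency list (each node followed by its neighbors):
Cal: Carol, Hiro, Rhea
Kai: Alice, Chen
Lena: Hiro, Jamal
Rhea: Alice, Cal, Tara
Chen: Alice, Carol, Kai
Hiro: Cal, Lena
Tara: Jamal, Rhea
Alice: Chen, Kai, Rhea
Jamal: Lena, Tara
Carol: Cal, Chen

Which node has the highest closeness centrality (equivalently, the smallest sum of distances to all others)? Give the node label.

Farness (sum of distances to all others) for each node — Alice:19, Cal:17, Carol:20, Chen:21, Hiro:21, Jamal:24, Kai:25, Lena:25, Rhea:16, Tara:20.
The smallest farness is 16, for Rhea, so Rhea has the highest closeness.

Rhea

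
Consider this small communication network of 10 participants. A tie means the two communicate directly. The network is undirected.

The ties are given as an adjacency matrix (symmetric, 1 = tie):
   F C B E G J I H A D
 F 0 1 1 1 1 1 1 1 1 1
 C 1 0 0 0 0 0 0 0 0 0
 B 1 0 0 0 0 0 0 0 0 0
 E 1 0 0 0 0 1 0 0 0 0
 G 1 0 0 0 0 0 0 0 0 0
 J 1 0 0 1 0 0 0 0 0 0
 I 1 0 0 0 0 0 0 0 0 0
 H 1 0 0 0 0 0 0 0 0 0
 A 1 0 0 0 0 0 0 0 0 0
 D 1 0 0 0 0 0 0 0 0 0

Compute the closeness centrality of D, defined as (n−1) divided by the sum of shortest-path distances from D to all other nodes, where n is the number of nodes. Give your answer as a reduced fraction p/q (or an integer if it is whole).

9/17

Distances from D: A:2, B:2, C:2, E:2, F:1, G:2, H:2, I:2, J:2. Sum = 17.
n = 10, so closeness = 9/17.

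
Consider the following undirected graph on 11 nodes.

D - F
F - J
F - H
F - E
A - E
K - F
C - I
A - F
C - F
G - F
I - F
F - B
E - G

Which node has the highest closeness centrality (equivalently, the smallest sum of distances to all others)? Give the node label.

F

Farness (sum of distances to all others) for each node — A:18, B:19, C:18, D:19, E:17, F:10, G:18, H:19, I:18, J:19, K:19.
The smallest farness is 10, for F, so F has the highest closeness.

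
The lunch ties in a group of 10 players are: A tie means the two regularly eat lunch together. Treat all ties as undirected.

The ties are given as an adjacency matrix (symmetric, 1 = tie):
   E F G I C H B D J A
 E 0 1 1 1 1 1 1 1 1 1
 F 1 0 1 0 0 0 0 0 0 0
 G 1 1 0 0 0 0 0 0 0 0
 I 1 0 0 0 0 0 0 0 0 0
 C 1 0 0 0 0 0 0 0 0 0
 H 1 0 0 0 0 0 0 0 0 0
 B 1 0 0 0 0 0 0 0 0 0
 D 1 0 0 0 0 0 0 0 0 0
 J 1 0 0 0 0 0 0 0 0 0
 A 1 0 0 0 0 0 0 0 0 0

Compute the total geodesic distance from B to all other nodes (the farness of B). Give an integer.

17

Distances from B: A:2, C:2, D:2, E:1, F:2, G:2, H:2, I:2, J:2.
Sum = 2 + 2 + 2 + 1 + 2 + 2 + 2 + 2 + 2 = 17.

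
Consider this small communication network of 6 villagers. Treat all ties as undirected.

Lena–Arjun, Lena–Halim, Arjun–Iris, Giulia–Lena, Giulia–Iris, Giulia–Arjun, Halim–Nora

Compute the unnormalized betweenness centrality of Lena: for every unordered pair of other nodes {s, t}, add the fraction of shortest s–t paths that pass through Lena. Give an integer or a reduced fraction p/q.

6

Pairs whose geodesics pass through Lena — Nora–Iris: 2/2; Nora–Giulia: 1; Nora–Arjun: 1; Halim–Iris: 2/2; Halim–Giulia: 1; Halim–Arjun: 1.
All other pairs contribute 0.
Summing the contributions gives betweenness(Lena) = 6.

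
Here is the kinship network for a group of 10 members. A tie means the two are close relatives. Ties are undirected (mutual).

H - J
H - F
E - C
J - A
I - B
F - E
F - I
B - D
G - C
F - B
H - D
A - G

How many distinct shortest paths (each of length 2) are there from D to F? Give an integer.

2

The shortest distance is 2. The length-2 paths are: D–H–F; D–B–F.
That gives 2 distinct shortest paths.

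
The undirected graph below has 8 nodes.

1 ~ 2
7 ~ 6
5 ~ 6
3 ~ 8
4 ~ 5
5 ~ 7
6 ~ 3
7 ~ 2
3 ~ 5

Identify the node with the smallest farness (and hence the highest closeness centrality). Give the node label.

Farness (sum of distances to all others) for each node — 1:22, 2:16, 3:14, 4:17, 5:11, 6:12, 7:12, 8:20.
The smallest farness is 11, for 5, so 5 has the highest closeness.

5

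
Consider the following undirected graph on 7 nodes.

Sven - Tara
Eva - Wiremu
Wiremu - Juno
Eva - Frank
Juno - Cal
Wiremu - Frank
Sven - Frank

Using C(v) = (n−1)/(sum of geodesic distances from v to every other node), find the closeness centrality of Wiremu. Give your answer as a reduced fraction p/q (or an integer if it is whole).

Distances from Wiremu: Cal:2, Eva:1, Frank:1, Juno:1, Sven:2, Tara:3. Sum = 10.
n = 7, so closeness = 6/10 = 3/5.

3/5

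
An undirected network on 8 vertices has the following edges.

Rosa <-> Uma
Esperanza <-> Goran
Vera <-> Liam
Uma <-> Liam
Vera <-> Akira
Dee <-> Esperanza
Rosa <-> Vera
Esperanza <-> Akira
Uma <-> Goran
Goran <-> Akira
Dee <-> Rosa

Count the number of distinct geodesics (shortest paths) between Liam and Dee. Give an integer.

2

The shortest distance is 3. The length-3 paths are: Liam–Vera–Rosa–Dee; Liam–Uma–Rosa–Dee.
That gives 2 distinct shortest paths.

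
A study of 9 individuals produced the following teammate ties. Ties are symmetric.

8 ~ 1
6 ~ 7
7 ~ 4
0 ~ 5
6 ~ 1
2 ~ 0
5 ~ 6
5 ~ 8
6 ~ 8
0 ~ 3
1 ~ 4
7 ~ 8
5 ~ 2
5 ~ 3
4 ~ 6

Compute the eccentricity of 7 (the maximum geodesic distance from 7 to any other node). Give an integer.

Distances from 7: 0:3, 1:2, 2:3, 3:3, 4:1, 5:2, 6:1, 8:1.
The largest is 3 (to 2, 0, and 3), so the eccentricity of 7 is 3.

3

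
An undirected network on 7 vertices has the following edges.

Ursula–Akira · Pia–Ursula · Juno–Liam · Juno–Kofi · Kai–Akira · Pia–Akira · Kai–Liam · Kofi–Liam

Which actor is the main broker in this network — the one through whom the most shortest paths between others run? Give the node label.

Kai

Unnormalized betweenness of each node: Akira:8, Juno:0, Kai:9, Kofi:0, Liam:8, Pia:0, Ursula:0.
Kai has the largest value, 9, making it the main broker — the node through which the most shortest paths run.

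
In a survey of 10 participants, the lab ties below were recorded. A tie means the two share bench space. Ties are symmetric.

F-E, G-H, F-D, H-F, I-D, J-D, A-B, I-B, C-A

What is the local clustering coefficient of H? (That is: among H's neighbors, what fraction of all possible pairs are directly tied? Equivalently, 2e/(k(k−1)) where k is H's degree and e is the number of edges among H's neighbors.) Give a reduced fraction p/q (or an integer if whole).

H's neighbors: F and G (k = 2).
Possible neighbor pairs: C(2,2) = 1. Edges among them: none → e = 0.
Clustering(H) = 0/1.

0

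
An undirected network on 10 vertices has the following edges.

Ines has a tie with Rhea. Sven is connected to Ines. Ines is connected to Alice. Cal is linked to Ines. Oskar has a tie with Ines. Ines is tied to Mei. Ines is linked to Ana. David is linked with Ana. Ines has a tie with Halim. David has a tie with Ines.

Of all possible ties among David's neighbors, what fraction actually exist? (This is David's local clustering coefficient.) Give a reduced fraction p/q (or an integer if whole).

1

David's neighbors: Ana and Ines (k = 2).
Possible neighbor pairs: C(2,2) = 1. Edges among them: Ana–Ines → e = 1.
Clustering(David) = 1/1.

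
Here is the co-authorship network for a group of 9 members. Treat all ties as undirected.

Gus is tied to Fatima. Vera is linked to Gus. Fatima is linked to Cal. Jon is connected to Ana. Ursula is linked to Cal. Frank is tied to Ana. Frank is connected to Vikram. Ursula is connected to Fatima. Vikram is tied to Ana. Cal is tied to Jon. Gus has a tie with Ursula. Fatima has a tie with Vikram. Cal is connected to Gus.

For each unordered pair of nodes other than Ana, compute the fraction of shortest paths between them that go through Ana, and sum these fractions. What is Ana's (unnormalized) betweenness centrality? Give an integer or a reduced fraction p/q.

Pairs whose geodesics pass through Ana — Vikram–Jon: 1; Jon–Frank: 1; Frank–Cal: 1/2.
All other pairs contribute 0.
Summing the contributions gives betweenness(Ana) = 5/2.

5/2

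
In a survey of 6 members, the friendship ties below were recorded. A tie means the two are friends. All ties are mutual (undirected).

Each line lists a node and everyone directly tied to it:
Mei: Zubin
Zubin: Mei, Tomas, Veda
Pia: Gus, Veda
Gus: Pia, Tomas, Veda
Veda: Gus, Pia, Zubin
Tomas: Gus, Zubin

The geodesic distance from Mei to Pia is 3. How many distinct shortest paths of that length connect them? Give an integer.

The shortest distance is 3, and the only length-3 path is Mei–Zubin–Veda–Pia. So there is exactly 1 shortest path.

1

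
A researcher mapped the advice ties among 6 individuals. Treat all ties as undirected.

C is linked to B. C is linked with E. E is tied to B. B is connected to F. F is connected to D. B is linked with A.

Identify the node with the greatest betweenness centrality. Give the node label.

B

Unnormalized betweenness of each node: A:0, B:8, C:0, D:0, E:0, F:4.
B has the largest value, 8, making it the main broker — the node through which the most shortest paths run.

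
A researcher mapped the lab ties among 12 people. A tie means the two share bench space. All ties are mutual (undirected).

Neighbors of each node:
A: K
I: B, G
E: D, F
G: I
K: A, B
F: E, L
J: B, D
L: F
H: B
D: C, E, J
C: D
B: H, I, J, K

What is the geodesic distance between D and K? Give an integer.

One shortest route is D – J – B – K, which uses 3 edges, and at distance 2 from D we only reach {B, F}, which does not include K. So d(D,K) = 3.

3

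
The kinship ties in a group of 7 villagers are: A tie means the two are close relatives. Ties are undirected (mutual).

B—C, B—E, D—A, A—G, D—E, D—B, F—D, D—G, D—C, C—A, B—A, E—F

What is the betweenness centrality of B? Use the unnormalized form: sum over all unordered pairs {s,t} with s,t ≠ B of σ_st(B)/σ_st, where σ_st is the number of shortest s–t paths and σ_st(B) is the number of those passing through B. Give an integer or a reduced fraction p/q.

1

Pairs whose geodesics pass through B — A–E: 1/2; C–E: 1/2.
All other pairs contribute 0.
Summing the contributions gives betweenness(B) = 1.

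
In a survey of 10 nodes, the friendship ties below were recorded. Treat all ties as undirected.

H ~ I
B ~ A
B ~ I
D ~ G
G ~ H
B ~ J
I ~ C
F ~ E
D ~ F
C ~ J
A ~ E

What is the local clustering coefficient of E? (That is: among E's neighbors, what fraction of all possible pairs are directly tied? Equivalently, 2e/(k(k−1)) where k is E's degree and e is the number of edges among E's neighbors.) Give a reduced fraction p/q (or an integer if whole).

E's neighbors: A and F (k = 2).
Possible neighbor pairs: C(2,2) = 1. Edges among them: none → e = 0.
Clustering(E) = 0/1.

0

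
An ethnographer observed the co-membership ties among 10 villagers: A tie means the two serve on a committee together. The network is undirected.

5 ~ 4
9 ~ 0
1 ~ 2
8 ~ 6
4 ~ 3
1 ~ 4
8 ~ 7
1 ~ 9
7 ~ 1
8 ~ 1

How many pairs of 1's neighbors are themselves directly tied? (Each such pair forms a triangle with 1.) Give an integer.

1's neighbors: 2, 4, 7, 8, and 9.
Neighbor pairs that are themselves tied: 1–7–8. Each forms one triangle with 1, for 1 in total.

1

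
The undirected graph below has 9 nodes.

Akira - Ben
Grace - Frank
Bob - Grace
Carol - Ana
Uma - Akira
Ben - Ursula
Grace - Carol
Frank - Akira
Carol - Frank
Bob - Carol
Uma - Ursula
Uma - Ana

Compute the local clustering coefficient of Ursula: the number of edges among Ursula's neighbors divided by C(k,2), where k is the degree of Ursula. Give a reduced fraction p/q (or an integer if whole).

0

Ursula's neighbors: Ben and Uma (k = 2).
Possible neighbor pairs: C(2,2) = 1. Edges among them: none → e = 0.
Clustering(Ursula) = 0/1.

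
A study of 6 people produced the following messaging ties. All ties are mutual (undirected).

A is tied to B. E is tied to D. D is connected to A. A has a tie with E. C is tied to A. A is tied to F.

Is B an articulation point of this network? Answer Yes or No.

No

Even without B, every remaining node can still reach every other (the residual graph is connected), so B is not a cut vertex.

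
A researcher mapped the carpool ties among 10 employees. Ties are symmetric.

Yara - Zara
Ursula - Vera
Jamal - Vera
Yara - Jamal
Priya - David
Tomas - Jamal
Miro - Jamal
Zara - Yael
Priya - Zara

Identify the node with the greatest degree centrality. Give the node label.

Degrees — David:1, Jamal:4, Miro:1, Priya:2, Tomas:1, Ursula:1, Vera:2, Yael:1, Yara:2, Zara:3.
The maximum is 4, attained only by Jamal.

Jamal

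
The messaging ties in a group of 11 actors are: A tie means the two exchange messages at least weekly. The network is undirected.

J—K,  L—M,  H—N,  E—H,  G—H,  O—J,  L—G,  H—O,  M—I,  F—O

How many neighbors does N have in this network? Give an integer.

1

N is directly tied to H. That is 1 neighbor, so the degree of N is 1.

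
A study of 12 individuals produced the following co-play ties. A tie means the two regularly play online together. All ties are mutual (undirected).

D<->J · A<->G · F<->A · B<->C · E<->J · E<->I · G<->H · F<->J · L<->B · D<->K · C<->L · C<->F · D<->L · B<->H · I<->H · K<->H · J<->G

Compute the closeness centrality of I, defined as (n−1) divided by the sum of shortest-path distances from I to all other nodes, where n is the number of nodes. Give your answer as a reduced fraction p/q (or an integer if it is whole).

11/25

Distances from I: A:3, B:2, C:3, D:3, E:1, F:3, G:2, H:1, J:2, K:2, L:3. Sum = 25.
n = 12, so closeness = 11/25.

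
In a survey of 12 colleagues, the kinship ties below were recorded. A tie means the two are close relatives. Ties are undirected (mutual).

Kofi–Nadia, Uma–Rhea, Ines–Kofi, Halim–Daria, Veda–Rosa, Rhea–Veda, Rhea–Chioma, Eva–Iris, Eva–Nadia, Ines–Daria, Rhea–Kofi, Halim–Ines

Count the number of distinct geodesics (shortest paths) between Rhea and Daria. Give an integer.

The shortest distance is 3, and the only length-3 path is Rhea–Kofi–Ines–Daria. So there is exactly 1 shortest path.

1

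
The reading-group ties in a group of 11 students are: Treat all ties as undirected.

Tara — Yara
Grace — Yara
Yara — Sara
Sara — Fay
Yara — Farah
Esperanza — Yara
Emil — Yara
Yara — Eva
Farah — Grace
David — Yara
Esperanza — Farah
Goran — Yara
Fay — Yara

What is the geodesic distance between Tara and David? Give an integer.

One shortest route is Tara – Yara – David, which uses 2 edges, and Tara and David are not directly tied, so nothing shorter exists. So d(Tara,David) = 2.

2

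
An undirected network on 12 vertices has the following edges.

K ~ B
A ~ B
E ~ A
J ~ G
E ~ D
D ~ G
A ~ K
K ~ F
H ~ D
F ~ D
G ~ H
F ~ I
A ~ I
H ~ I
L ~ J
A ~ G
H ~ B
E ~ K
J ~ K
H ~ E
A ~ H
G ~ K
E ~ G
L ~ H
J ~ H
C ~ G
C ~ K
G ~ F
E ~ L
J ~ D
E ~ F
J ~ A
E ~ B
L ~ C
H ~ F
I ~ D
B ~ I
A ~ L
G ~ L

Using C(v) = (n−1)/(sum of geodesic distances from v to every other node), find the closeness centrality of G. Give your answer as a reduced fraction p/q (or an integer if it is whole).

Distances from G: A:1, B:2, C:1, D:1, E:1, F:1, H:1, I:2, J:1, K:1, L:1. Sum = 13.
n = 12, so closeness = 11/13.

11/13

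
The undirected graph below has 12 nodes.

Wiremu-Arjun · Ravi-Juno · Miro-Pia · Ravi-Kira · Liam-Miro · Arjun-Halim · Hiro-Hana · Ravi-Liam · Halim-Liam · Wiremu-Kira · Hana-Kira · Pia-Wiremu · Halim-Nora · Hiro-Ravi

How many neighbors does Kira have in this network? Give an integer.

Kira is directly tied to Hana, Ravi, and Wiremu. That is 3 neighbors, so the degree of Kira is 3.

3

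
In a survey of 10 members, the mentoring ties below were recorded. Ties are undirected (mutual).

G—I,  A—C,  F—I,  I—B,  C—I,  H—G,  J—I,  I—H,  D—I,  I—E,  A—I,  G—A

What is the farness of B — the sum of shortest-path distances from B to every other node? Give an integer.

Distances from B: A:2, C:2, D:2, E:2, F:2, G:2, H:2, I:1, J:2.
Sum = 2 + 2 + 2 + 2 + 2 + 2 + 2 + 1 + 2 = 17.

17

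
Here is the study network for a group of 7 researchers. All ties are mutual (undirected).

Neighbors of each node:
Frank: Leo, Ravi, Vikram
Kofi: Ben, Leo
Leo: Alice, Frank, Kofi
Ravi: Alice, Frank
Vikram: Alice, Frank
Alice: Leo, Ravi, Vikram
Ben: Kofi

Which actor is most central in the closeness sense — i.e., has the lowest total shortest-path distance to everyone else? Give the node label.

Farness (sum of distances to all others) for each node — Alice:10, Ben:17, Frank:10, Kofi:12, Leo:9, Ravi:13, Vikram:13.
The smallest farness is 9, for Leo, so Leo has the highest closeness.

Leo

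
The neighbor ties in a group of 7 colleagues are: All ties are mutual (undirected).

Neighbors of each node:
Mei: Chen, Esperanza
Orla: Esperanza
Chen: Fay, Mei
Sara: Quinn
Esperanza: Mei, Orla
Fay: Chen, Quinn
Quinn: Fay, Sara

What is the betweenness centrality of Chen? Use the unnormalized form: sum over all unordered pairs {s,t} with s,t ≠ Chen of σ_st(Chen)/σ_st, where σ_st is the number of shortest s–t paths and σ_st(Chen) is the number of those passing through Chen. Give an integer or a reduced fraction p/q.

9

Pairs whose geodesics pass through Chen — Fay–Mei: 1; Fay–Esperanza: 1; Fay–Orla: 1; Mei–Quinn: 1; Mei–Sara: 1; Quinn–Esperanza: 1; Quinn–Orla: 1; Esperanza–Sara: 1; Sara–Orla: 1.
All other pairs contribute 0.
Summing the contributions gives betweenness(Chen) = 9.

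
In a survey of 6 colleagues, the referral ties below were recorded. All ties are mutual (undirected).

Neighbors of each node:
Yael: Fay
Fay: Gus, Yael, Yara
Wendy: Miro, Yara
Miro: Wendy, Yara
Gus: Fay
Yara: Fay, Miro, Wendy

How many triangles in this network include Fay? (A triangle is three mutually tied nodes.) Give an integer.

Fay's neighbors are Gus, Yael, and Yara, but none of them are tied to each other, so no triangle contains Fay.

0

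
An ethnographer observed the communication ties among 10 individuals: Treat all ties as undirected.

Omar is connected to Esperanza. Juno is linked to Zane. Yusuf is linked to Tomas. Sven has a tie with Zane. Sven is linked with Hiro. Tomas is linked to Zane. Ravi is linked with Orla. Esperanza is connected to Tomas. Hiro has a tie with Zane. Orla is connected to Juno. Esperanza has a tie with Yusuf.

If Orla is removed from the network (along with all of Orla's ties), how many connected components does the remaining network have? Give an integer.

2

Without Orla, the remaining ties split the others into: {Esperanza, Hiro, Juno, Omar, Sven, Tomas, Yusuf, Zane}; {Ravi}.
That's 2 separate components.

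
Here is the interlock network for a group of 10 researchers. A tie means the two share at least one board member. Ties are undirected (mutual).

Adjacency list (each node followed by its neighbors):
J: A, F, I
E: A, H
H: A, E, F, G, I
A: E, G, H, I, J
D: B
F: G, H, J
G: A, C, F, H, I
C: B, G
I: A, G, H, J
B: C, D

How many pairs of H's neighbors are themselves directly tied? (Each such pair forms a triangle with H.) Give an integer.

5

H's neighbors: A, E, F, G, and I.
Neighbor pairs that are themselves tied: H–A–E; H–A–G; H–A–I; H–F–G; H–G–I. Each forms one triangle with H, for 5 in total.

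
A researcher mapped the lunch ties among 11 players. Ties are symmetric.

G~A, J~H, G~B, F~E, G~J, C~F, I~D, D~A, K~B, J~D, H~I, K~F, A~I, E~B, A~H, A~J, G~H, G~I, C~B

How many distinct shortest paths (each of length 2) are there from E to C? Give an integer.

The shortest distance is 2. The length-2 paths are: E–B–C; E–F–C.
That gives 2 distinct shortest paths.

2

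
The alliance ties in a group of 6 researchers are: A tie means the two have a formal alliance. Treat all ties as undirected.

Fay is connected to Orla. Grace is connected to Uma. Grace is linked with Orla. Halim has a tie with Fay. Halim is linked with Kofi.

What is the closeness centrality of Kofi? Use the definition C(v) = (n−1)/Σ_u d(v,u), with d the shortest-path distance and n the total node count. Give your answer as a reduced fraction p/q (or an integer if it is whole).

1/3

Distances from Kofi: Fay:2, Grace:4, Halim:1, Orla:3, Uma:5. Sum = 15.
n = 6, so closeness = 5/15 = 1/3.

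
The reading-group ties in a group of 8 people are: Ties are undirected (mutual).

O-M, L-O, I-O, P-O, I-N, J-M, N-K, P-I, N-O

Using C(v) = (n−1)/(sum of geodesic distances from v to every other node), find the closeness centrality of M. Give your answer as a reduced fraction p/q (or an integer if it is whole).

Distances from M: I:2, J:1, K:3, L:2, N:2, O:1, P:2. Sum = 13.
n = 8, so closeness = 7/13.

7/13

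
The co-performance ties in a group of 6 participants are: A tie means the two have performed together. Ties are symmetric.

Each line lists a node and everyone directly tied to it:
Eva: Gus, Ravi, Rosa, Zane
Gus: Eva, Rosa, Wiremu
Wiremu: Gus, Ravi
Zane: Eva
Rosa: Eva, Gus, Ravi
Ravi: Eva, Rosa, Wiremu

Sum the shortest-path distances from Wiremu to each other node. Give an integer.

9

Distances from Wiremu: Eva:2, Gus:1, Ravi:1, Rosa:2, Zane:3.
Sum = 2 + 1 + 1 + 2 + 3 = 9.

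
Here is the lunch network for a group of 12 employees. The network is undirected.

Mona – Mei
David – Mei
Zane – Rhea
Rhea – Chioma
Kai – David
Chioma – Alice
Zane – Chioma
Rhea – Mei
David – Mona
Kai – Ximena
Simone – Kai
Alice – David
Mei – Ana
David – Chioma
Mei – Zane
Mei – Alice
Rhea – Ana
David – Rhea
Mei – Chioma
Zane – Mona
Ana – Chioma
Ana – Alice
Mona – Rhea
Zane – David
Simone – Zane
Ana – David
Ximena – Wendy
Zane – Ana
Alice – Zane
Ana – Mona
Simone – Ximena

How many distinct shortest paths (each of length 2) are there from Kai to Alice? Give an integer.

1

The shortest distance is 2, and the only length-2 path is Kai–David–Alice. So there is exactly 1 shortest path.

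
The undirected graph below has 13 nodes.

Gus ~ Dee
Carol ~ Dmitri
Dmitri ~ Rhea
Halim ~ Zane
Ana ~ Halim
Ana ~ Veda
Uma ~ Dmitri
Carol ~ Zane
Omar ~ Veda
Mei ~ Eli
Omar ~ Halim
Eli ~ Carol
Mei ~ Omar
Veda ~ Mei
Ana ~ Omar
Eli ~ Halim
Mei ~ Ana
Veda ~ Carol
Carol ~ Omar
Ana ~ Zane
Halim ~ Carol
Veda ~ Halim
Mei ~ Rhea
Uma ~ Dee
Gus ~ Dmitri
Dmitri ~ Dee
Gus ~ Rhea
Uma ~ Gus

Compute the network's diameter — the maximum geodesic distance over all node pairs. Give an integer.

4

Eccentricity of each node (its greatest distance to any other): Ana:4, Carol:2, Dee:4, Dmitri:3, Eli:3, Gus:3, Halim:3, Mei:3, Omar:3, Rhea:3, Uma:4, Veda:3, Zane:3.
The maximum eccentricity is 4, realized for instance by the pair Ana–Dee via Ana – Mei – Rhea – Gus – Dee. So the diameter is 4.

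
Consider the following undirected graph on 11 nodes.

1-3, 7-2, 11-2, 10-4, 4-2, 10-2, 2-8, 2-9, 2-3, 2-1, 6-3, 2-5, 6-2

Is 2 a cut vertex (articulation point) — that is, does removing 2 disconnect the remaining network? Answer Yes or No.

Yes

Removing 2 leaves {7} with no path to {5}, so the network splits into 7 components. 2 is a cut vertex.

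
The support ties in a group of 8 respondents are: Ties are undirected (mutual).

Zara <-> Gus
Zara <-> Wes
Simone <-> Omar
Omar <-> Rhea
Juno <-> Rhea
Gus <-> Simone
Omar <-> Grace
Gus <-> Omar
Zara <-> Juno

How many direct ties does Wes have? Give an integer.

Wes is directly tied to Zara. That is 1 neighbor, so the degree of Wes is 1.

1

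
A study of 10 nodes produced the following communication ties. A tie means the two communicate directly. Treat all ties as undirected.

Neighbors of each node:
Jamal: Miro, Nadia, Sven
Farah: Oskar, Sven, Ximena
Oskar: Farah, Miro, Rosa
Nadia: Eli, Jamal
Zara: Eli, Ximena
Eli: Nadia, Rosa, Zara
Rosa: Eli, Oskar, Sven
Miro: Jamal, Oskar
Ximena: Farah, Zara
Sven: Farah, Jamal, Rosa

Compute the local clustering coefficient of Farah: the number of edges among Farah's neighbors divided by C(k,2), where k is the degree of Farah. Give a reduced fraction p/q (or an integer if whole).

Farah's neighbors: Oskar, Sven, and Ximena (k = 3).
Possible neighbor pairs: C(3,2) = 3. Edges among them: none → e = 0.
Clustering(Farah) = 0/3 = 0.

0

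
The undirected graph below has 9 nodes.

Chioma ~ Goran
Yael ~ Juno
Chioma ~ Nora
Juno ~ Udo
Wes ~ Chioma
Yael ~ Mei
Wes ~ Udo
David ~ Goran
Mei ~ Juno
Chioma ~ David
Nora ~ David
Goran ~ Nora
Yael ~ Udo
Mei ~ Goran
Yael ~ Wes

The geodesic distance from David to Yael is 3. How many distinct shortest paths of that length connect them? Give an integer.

2

The shortest distance is 3. The length-3 paths are: David–Goran–Mei–Yael; David–Chioma–Wes–Yael.
That gives 2 distinct shortest paths.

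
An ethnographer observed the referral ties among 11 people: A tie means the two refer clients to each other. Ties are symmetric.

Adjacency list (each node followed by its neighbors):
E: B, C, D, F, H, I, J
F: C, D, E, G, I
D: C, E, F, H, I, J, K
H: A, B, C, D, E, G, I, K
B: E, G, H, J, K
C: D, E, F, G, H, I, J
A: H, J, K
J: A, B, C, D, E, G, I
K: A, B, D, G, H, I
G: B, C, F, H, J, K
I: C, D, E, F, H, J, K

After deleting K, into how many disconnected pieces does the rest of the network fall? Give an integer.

1

K's neighbors (A, B, D, G, H, and I) remain reachable from one another through other ties, so the rest of the network stays in one piece.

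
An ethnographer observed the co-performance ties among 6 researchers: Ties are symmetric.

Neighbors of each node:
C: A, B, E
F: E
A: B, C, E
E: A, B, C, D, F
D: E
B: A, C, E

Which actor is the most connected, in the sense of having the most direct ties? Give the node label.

Degrees — A:3, B:3, C:3, D:1, E:5, F:1.
The maximum is 5, attained only by E.

E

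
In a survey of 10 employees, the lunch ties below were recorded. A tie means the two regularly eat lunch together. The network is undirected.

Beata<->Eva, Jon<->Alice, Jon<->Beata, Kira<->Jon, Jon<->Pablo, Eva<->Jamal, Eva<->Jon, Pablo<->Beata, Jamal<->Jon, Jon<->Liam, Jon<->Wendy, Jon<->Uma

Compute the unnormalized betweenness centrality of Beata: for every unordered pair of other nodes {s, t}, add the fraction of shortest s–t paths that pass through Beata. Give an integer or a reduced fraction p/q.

1/2

Pairs whose geodesics pass through Beata — Pablo–Eva: 1/2.
All other pairs contribute 0.
Summing the contributions gives betweenness(Beata) = 1/2.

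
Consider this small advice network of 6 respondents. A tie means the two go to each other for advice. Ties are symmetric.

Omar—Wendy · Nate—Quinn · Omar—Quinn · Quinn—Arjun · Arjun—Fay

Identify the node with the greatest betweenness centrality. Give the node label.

Unnormalized betweenness of each node: Arjun:4, Fay:0, Nate:0, Omar:4, Quinn:8, Wendy:0.
Quinn has the largest value, 8, making it the main broker — the node through which the most shortest paths run.

Quinn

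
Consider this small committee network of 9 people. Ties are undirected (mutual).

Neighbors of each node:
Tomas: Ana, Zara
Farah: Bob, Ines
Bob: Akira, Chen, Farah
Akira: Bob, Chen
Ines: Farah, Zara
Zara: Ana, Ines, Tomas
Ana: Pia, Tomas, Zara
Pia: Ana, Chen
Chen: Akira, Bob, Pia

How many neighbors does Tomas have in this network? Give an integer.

2

Tomas is directly tied to Ana and Zara. That is 2 neighbors, so the degree of Tomas is 2.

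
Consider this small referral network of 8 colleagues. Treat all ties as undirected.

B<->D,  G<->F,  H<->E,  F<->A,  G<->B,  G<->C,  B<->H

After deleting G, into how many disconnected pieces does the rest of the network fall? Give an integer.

Without G, the remaining ties split the others into: {B, D, E, H}; {C}; {A, F}.
That's 3 separate components.

3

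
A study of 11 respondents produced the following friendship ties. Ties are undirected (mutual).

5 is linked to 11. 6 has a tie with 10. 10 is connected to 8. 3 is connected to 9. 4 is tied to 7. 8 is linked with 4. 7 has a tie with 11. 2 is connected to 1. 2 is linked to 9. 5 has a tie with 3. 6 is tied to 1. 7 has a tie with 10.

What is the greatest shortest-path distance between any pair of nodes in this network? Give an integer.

5

Eccentricity of each node (its greatest distance to any other): 1:4, 2:5, 3:5, 4:5, 5:4, 6:4, 7:4, 8:5, 9:5, 10:4, 11:4.
The maximum eccentricity is 5, realized for instance by the pair 8–3 via 8 – 4 – 7 – 11 – 5 – 3. So the diameter is 5.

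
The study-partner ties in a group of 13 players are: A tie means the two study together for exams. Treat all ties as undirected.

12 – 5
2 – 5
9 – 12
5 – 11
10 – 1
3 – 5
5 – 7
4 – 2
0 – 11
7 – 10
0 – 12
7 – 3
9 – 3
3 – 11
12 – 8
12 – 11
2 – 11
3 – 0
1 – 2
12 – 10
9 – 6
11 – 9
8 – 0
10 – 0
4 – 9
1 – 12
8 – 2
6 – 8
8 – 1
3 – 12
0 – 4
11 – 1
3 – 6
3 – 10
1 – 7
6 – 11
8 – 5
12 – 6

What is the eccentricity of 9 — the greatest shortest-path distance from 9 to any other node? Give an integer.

Distances from 9: 0:2, 1:2, 2:2, 3:1, 4:1, 5:2, 6:1, 7:2, 8:2, 10:2, 11:1, 12:1.
The largest is 2 (to 1, 0, 2, 5, 8, 10, and 7), so the eccentricity of 9 is 2.

2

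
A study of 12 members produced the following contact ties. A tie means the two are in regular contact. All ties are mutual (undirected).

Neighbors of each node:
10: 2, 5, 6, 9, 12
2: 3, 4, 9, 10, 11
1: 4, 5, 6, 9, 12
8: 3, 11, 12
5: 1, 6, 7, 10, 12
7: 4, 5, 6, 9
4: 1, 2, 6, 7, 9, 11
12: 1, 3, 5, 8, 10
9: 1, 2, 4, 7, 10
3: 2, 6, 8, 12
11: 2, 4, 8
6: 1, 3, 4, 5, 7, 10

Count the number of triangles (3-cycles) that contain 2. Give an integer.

2's neighbors: 3, 4, 9, 10, and 11.
Neighbor pairs that are themselves tied: 2–4–9; 2–4–11; 2–9–10. Each forms one triangle with 2, for 3 in total.

3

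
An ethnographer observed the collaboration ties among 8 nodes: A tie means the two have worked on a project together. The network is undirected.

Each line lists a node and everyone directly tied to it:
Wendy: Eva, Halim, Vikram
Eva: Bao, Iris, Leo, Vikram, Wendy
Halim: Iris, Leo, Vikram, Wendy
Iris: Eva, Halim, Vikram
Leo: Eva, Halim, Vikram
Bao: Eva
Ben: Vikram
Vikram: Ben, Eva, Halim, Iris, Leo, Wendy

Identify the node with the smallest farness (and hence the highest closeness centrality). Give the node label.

Vikram

Farness (sum of distances to all others) for each node — Bao:15, Ben:14, Eva:9, Halim:11, Iris:11, Leo:11, Vikram:8, Wendy:11.
The smallest farness is 8, for Vikram, so Vikram has the highest closeness.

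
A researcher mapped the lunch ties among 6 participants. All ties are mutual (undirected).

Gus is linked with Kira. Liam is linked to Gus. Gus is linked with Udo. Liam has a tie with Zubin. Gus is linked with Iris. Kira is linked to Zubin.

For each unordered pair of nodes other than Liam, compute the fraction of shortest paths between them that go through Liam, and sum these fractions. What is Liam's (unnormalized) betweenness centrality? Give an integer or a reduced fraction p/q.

Pairs whose geodesics pass through Liam — Udo–Zubin: 1/2; Iris–Zubin: 1/2; Gus–Zubin: 1/2.
All other pairs contribute 0.
Summing the contributions gives betweenness(Liam) = 3/2.

3/2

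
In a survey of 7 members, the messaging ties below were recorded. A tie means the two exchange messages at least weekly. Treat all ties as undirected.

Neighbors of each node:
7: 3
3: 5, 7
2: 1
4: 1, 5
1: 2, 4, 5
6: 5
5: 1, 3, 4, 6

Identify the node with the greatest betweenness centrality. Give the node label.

5

Unnormalized betweenness of each node: 1:5, 2:0, 3:5, 4:0, 5:11, 6:0, 7:0.
5 has the largest value, 11, making it the main broker — the node through which the most shortest paths run.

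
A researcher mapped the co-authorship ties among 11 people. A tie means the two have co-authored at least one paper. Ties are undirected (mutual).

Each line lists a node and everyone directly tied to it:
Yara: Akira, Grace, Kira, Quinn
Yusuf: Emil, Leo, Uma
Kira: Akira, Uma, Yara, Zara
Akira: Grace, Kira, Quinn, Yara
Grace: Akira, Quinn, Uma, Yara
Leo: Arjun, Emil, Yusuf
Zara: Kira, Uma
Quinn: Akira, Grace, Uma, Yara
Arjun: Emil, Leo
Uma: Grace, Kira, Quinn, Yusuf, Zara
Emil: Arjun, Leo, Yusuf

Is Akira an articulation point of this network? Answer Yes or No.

No

Even without Akira, every remaining node can still reach every other (the residual graph is connected), so Akira is not a cut vertex.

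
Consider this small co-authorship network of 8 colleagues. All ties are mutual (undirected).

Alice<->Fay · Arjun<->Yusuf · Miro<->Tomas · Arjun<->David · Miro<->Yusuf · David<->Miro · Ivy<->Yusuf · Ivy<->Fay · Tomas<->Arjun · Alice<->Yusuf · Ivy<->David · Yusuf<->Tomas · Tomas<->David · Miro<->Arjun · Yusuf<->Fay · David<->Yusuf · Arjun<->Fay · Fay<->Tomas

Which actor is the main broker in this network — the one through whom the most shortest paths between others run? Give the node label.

Unnormalized betweenness of each node: Alice:0, Arjun:7/12, David:7/6, Fay:13/6, Ivy:1/4, Miro:0, Tomas:7/12, Yusuf:21/4.
Yusuf has the largest value, 21/4, making it the main broker — the node through which the most shortest paths run.

Yusuf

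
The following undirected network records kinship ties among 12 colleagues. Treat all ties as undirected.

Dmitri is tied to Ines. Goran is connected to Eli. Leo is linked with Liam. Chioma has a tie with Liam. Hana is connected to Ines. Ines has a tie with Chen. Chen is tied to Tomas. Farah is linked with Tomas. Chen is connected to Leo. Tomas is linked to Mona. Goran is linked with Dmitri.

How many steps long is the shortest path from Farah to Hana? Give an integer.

4

One shortest route is Farah – Tomas – Chen – Ines – Hana, which uses 4 edges, and at distance 3 from Farah we only reach {Ines, Leo}, which does not include Hana. So d(Farah,Hana) = 4.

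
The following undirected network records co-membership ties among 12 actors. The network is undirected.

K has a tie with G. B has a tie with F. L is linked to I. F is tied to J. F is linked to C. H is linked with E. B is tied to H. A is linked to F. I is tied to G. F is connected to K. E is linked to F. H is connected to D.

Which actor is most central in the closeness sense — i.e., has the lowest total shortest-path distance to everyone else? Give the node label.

F

Farness (sum of distances to all others) for each node — A:30, B:26, C:30, D:42, E:26, F:20, G:30, H:32, I:38, J:30, K:24, L:48.
The smallest farness is 20, for F, so F has the highest closeness.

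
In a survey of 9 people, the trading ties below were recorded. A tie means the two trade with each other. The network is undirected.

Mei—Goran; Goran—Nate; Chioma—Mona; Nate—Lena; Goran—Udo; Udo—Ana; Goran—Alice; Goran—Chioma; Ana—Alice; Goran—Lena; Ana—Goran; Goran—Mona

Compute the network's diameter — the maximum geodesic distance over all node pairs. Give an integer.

2

Eccentricity of each node (its greatest distance to any other): Alice:2, Ana:2, Chioma:2, Goran:1, Lena:2, Mei:2, Mona:2, Nate:2, Udo:2.
The maximum eccentricity is 2, realized for instance by the pair Ana–Mei via Ana – Goran – Mei. So the diameter is 2.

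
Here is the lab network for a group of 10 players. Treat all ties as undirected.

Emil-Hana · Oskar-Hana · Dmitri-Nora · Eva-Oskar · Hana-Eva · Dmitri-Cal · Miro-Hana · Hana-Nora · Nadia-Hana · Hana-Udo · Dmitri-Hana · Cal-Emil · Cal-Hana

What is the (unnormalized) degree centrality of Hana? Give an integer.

9

Hana is directly tied to Cal, Dmitri, Emil, Eva, Miro, Nadia, Nora, Oskar, and Udo. That is 9 neighbors, so the degree of Hana is 9.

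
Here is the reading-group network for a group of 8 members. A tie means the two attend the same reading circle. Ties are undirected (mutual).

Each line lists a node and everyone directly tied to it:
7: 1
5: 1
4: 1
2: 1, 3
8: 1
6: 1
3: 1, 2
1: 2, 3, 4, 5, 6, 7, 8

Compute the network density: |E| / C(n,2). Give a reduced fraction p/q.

2/7

There are 8 edges and 8 nodes, so the maximum possible is C(8,2) = 28.
Density = 8/28 = 2/7.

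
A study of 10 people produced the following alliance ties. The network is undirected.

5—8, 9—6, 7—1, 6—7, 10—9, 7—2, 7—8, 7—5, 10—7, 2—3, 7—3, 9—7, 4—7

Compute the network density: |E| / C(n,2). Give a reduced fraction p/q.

There are 13 edges and 10 nodes, so the maximum possible is C(10,2) = 45.
Density = 13/45.

13/45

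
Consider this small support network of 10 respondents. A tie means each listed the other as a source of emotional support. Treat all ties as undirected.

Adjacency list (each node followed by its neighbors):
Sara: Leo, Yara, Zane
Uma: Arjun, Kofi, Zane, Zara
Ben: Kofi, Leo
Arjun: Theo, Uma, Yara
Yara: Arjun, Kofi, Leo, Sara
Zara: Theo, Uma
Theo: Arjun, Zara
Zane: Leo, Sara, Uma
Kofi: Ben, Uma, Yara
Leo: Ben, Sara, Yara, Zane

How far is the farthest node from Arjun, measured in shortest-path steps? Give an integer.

Distances from Arjun: Ben:3, Kofi:2, Leo:2, Sara:2, Theo:1, Uma:1, Yara:1, Zane:2, Zara:2.
The largest is 3 (to Ben), so the eccentricity of Arjun is 3.

3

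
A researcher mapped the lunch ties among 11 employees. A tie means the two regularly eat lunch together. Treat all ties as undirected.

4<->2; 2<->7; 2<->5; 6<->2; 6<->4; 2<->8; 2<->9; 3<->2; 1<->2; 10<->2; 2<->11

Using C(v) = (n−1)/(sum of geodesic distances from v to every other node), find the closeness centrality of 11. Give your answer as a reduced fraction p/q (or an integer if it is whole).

Distances from 11: 1:2, 2:1, 3:2, 4:2, 5:2, 6:2, 7:2, 8:2, 9:2, 10:2. Sum = 19.
n = 11, so closeness = 10/19.

10/19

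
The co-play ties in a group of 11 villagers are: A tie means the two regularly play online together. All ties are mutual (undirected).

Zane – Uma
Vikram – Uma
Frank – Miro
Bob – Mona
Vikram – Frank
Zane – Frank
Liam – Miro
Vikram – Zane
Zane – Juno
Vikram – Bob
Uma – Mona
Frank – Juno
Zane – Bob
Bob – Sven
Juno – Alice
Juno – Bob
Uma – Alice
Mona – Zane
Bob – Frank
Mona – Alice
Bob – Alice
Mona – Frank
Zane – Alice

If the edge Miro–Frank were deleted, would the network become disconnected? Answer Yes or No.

Yes

Without the Miro–Frank edge there is no alternate route between Miro and Frank, so the network disconnects. It is a bridge.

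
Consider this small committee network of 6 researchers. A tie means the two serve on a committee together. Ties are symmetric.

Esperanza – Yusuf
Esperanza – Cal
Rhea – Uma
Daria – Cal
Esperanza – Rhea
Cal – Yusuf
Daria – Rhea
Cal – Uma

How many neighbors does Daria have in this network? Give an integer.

Daria is directly tied to Cal and Rhea. That is 2 neighbors, so the degree of Daria is 2.

2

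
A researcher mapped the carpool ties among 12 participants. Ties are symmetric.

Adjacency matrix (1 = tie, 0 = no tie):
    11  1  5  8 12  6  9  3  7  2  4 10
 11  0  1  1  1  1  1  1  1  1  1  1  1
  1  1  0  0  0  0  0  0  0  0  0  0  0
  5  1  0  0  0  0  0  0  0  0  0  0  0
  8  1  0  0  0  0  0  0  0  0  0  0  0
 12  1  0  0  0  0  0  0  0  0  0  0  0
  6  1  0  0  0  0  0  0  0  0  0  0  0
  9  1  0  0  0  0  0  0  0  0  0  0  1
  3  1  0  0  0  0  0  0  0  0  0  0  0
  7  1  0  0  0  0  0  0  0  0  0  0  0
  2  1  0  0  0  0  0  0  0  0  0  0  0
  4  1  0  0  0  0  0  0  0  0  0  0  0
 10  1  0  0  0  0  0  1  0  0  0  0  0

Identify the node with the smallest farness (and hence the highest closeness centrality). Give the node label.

Farness (sum of distances to all others) for each node — 1:21, 2:21, 3:21, 4:21, 5:21, 6:21, 7:21, 8:21, 9:20, 10:20, 11:11, 12:21.
The smallest farness is 11, for 11, so 11 has the highest closeness.

11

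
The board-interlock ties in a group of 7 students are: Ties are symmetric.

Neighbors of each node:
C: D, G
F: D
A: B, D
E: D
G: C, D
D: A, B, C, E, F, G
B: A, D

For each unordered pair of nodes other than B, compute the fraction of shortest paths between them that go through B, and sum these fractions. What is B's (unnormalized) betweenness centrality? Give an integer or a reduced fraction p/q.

0

No shortest path between any pair of other nodes passes through B.
Summing the contributions gives betweenness(B) = 0.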